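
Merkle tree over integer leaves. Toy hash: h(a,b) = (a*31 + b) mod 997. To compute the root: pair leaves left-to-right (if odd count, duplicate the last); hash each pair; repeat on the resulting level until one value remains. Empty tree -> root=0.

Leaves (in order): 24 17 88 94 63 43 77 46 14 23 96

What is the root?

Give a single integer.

Answer: 156

Derivation:
L0: [24, 17, 88, 94, 63, 43, 77, 46, 14, 23, 96]
L1: h(24,17)=(24*31+17)%997=761 h(88,94)=(88*31+94)%997=828 h(63,43)=(63*31+43)%997=2 h(77,46)=(77*31+46)%997=439 h(14,23)=(14*31+23)%997=457 h(96,96)=(96*31+96)%997=81 -> [761, 828, 2, 439, 457, 81]
L2: h(761,828)=(761*31+828)%997=491 h(2,439)=(2*31+439)%997=501 h(457,81)=(457*31+81)%997=290 -> [491, 501, 290]
L3: h(491,501)=(491*31+501)%997=767 h(290,290)=(290*31+290)%997=307 -> [767, 307]
L4: h(767,307)=(767*31+307)%997=156 -> [156]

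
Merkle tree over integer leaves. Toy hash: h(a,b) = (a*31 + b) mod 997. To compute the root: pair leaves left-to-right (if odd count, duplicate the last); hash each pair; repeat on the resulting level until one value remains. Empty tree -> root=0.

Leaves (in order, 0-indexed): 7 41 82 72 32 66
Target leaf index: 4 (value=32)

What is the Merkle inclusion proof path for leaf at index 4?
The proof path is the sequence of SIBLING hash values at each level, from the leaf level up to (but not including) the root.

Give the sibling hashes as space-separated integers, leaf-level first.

Answer: 66 61 642

Derivation:
L0 (leaves): [7, 41, 82, 72, 32, 66], target index=4
L1: h(7,41)=(7*31+41)%997=258 [pair 0] h(82,72)=(82*31+72)%997=620 [pair 1] h(32,66)=(32*31+66)%997=61 [pair 2] -> [258, 620, 61]
  Sibling for proof at L0: 66
L2: h(258,620)=(258*31+620)%997=642 [pair 0] h(61,61)=(61*31+61)%997=955 [pair 1] -> [642, 955]
  Sibling for proof at L1: 61
L3: h(642,955)=(642*31+955)%997=917 [pair 0] -> [917]
  Sibling for proof at L2: 642
Root: 917
Proof path (sibling hashes from leaf to root): [66, 61, 642]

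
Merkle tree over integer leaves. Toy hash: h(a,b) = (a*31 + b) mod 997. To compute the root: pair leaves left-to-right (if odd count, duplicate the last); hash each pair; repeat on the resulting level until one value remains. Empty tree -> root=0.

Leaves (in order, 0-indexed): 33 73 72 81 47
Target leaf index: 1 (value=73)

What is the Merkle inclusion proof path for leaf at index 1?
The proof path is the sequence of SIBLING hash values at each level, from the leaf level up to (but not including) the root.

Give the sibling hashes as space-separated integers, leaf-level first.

Answer: 33 319 272

Derivation:
L0 (leaves): [33, 73, 72, 81, 47], target index=1
L1: h(33,73)=(33*31+73)%997=99 [pair 0] h(72,81)=(72*31+81)%997=319 [pair 1] h(47,47)=(47*31+47)%997=507 [pair 2] -> [99, 319, 507]
  Sibling for proof at L0: 33
L2: h(99,319)=(99*31+319)%997=397 [pair 0] h(507,507)=(507*31+507)%997=272 [pair 1] -> [397, 272]
  Sibling for proof at L1: 319
L3: h(397,272)=(397*31+272)%997=615 [pair 0] -> [615]
  Sibling for proof at L2: 272
Root: 615
Proof path (sibling hashes from leaf to root): [33, 319, 272]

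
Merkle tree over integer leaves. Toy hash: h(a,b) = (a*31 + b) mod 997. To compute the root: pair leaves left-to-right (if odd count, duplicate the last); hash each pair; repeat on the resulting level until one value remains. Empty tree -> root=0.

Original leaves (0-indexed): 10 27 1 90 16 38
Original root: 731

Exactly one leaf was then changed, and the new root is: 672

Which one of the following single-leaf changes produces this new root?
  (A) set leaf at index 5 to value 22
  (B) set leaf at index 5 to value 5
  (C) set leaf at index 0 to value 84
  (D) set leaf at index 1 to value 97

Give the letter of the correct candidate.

Answer: B

Derivation:
Original leaves: [10, 27, 1, 90, 16, 38]
Target new root: 672
Try each candidate change and compute the resulting root:
Candidate A: set leaf[5] = 22 -> leaves = [10, 27, 1, 90, 16, 22]
  L0: [10, 27, 1, 90, 16, 22]
  L1: h(10,27)=(10*31+27)%997=337 h(1,90)=(1*31+90)%997=121 h(16,22)=(16*31+22)%997=518 -> [337, 121, 518]
  L2: h(337,121)=(337*31+121)%997=598 h(518,518)=(518*31+518)%997=624 -> [598, 624]
  L3: h(598,624)=(598*31+624)%997=219 -> [219]
  root = 219 != target 672
Candidate B: set leaf[5] = 5 -> leaves = [10, 27, 1, 90, 16, 5]
  L0: [10, 27, 1, 90, 16, 5]
  L1: h(10,27)=(10*31+27)%997=337 h(1,90)=(1*31+90)%997=121 h(16,5)=(16*31+5)%997=501 -> [337, 121, 501]
  L2: h(337,121)=(337*31+121)%997=598 h(501,501)=(501*31+501)%997=80 -> [598, 80]
  L3: h(598,80)=(598*31+80)%997=672 -> [672]
  root = 672 == target 672  ** MATCH **
Candidate C: set leaf[0] = 84 -> leaves = [84, 27, 1, 90, 16, 38]
  L0: [84, 27, 1, 90, 16, 38]
  L1: h(84,27)=(84*31+27)%997=637 h(1,90)=(1*31+90)%997=121 h(16,38)=(16*31+38)%997=534 -> [637, 121, 534]
  L2: h(637,121)=(637*31+121)%997=925 h(534,534)=(534*31+534)%997=139 -> [925, 139]
  L3: h(925,139)=(925*31+139)%997=898 -> [898]
  root = 898 != target 672
Candidate D: set leaf[1] = 97 -> leaves = [10, 97, 1, 90, 16, 38]
  L0: [10, 97, 1, 90, 16, 38]
  L1: h(10,97)=(10*31+97)%997=407 h(1,90)=(1*31+90)%997=121 h(16,38)=(16*31+38)%997=534 -> [407, 121, 534]
  L2: h(407,121)=(407*31+121)%997=774 h(534,534)=(534*31+534)%997=139 -> [774, 139]
  L3: h(774,139)=(774*31+139)%997=205 -> [205]
  root = 205 != target 672
Candidate B produces the target root.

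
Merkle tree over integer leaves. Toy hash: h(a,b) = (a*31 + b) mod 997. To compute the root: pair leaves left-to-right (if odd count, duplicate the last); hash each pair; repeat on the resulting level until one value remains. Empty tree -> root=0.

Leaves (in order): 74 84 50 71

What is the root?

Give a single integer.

L0: [74, 84, 50, 71]
L1: h(74,84)=(74*31+84)%997=384 h(50,71)=(50*31+71)%997=624 -> [384, 624]
L2: h(384,624)=(384*31+624)%997=564 -> [564]

Answer: 564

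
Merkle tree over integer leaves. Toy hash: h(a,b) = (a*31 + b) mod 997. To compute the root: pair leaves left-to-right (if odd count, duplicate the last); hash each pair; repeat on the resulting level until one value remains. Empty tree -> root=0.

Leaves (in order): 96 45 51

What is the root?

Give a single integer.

L0: [96, 45, 51]
L1: h(96,45)=(96*31+45)%997=30 h(51,51)=(51*31+51)%997=635 -> [30, 635]
L2: h(30,635)=(30*31+635)%997=568 -> [568]

Answer: 568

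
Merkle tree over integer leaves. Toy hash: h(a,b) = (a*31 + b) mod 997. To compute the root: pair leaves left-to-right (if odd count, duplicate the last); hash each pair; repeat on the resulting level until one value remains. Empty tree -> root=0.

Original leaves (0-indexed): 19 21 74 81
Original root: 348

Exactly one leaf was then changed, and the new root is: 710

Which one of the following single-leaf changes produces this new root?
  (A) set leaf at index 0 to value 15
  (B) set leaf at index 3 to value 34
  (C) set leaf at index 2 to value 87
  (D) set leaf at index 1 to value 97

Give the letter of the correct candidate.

Answer: D

Derivation:
Original leaves: [19, 21, 74, 81]
Target new root: 710
Try each candidate change and compute the resulting root:
Candidate A: set leaf[0] = 15 -> leaves = [15, 21, 74, 81]
  L0: [15, 21, 74, 81]
  L1: h(15,21)=(15*31+21)%997=486 h(74,81)=(74*31+81)%997=381 -> [486, 381]
  L2: h(486,381)=(486*31+381)%997=492 -> [492]
  root = 492 != target 710
Candidate B: set leaf[3] = 34 -> leaves = [19, 21, 74, 34]
  L0: [19, 21, 74, 34]
  L1: h(19,21)=(19*31+21)%997=610 h(74,34)=(74*31+34)%997=334 -> [610, 334]
  L2: h(610,334)=(610*31+334)%997=301 -> [301]
  root = 301 != target 710
Candidate C: set leaf[2] = 87 -> leaves = [19, 21, 87, 81]
  L0: [19, 21, 87, 81]
  L1: h(19,21)=(19*31+21)%997=610 h(87,81)=(87*31+81)%997=784 -> [610, 784]
  L2: h(610,784)=(610*31+784)%997=751 -> [751]
  root = 751 != target 710
Candidate D: set leaf[1] = 97 -> leaves = [19, 97, 74, 81]
  L0: [19, 97, 74, 81]
  L1: h(19,97)=(19*31+97)%997=686 h(74,81)=(74*31+81)%997=381 -> [686, 381]
  L2: h(686,381)=(686*31+381)%997=710 -> [710]
  root = 710 == target 710  ** MATCH **
Candidate D produces the target root.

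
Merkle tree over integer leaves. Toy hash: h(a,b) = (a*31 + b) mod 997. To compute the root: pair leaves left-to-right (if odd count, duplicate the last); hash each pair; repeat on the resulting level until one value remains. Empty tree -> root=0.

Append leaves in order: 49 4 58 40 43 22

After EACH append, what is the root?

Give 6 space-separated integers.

After append 49 (leaves=[49]):
  L0: [49]
  root=49
After append 4 (leaves=[49, 4]):
  L0: [49, 4]
  L1: h(49,4)=(49*31+4)%997=526 -> [526]
  root=526
After append 58 (leaves=[49, 4, 58]):
  L0: [49, 4, 58]
  L1: h(49,4)=(49*31+4)%997=526 h(58,58)=(58*31+58)%997=859 -> [526, 859]
  L2: h(526,859)=(526*31+859)%997=216 -> [216]
  root=216
After append 40 (leaves=[49, 4, 58, 40]):
  L0: [49, 4, 58, 40]
  L1: h(49,4)=(49*31+4)%997=526 h(58,40)=(58*31+40)%997=841 -> [526, 841]
  L2: h(526,841)=(526*31+841)%997=198 -> [198]
  root=198
After append 43 (leaves=[49, 4, 58, 40, 43]):
  L0: [49, 4, 58, 40, 43]
  L1: h(49,4)=(49*31+4)%997=526 h(58,40)=(58*31+40)%997=841 h(43,43)=(43*31+43)%997=379 -> [526, 841, 379]
  L2: h(526,841)=(526*31+841)%997=198 h(379,379)=(379*31+379)%997=164 -> [198, 164]
  L3: h(198,164)=(198*31+164)%997=320 -> [320]
  root=320
After append 22 (leaves=[49, 4, 58, 40, 43, 22]):
  L0: [49, 4, 58, 40, 43, 22]
  L1: h(49,4)=(49*31+4)%997=526 h(58,40)=(58*31+40)%997=841 h(43,22)=(43*31+22)%997=358 -> [526, 841, 358]
  L2: h(526,841)=(526*31+841)%997=198 h(358,358)=(358*31+358)%997=489 -> [198, 489]
  L3: h(198,489)=(198*31+489)%997=645 -> [645]
  root=645

Answer: 49 526 216 198 320 645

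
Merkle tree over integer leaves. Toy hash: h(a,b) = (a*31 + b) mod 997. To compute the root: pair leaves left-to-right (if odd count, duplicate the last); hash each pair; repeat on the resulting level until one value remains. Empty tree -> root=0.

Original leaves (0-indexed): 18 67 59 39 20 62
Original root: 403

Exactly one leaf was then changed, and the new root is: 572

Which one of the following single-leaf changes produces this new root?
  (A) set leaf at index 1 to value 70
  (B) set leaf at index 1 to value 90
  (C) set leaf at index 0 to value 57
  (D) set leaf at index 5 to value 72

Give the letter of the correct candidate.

Answer: B

Derivation:
Original leaves: [18, 67, 59, 39, 20, 62]
Target new root: 572
Try each candidate change and compute the resulting root:
Candidate A: set leaf[1] = 70 -> leaves = [18, 70, 59, 39, 20, 62]
  L0: [18, 70, 59, 39, 20, 62]
  L1: h(18,70)=(18*31+70)%997=628 h(59,39)=(59*31+39)%997=871 h(20,62)=(20*31+62)%997=682 -> [628, 871, 682]
  L2: h(628,871)=(628*31+871)%997=399 h(682,682)=(682*31+682)%997=887 -> [399, 887]
  L3: h(399,887)=(399*31+887)%997=295 -> [295]
  root = 295 != target 572
Candidate B: set leaf[1] = 90 -> leaves = [18, 90, 59, 39, 20, 62]
  L0: [18, 90, 59, 39, 20, 62]
  L1: h(18,90)=(18*31+90)%997=648 h(59,39)=(59*31+39)%997=871 h(20,62)=(20*31+62)%997=682 -> [648, 871, 682]
  L2: h(648,871)=(648*31+871)%997=22 h(682,682)=(682*31+682)%997=887 -> [22, 887]
  L3: h(22,887)=(22*31+887)%997=572 -> [572]
  root = 572 == target 572  ** MATCH **
Candidate C: set leaf[0] = 57 -> leaves = [57, 67, 59, 39, 20, 62]
  L0: [57, 67, 59, 39, 20, 62]
  L1: h(57,67)=(57*31+67)%997=837 h(59,39)=(59*31+39)%997=871 h(20,62)=(20*31+62)%997=682 -> [837, 871, 682]
  L2: h(837,871)=(837*31+871)%997=896 h(682,682)=(682*31+682)%997=887 -> [896, 887]
  L3: h(896,887)=(896*31+887)%997=747 -> [747]
  root = 747 != target 572
Candidate D: set leaf[5] = 72 -> leaves = [18, 67, 59, 39, 20, 72]
  L0: [18, 67, 59, 39, 20, 72]
  L1: h(18,67)=(18*31+67)%997=625 h(59,39)=(59*31+39)%997=871 h(20,72)=(20*31+72)%997=692 -> [625, 871, 692]
  L2: h(625,871)=(625*31+871)%997=306 h(692,692)=(692*31+692)%997=210 -> [306, 210]
  L3: h(306,210)=(306*31+210)%997=723 -> [723]
  root = 723 != target 572
Candidate B produces the target root.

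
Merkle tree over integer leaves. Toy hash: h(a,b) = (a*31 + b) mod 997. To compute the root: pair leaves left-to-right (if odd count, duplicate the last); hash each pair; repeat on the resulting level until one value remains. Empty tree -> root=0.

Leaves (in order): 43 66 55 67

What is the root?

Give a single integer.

Answer: 276

Derivation:
L0: [43, 66, 55, 67]
L1: h(43,66)=(43*31+66)%997=402 h(55,67)=(55*31+67)%997=775 -> [402, 775]
L2: h(402,775)=(402*31+775)%997=276 -> [276]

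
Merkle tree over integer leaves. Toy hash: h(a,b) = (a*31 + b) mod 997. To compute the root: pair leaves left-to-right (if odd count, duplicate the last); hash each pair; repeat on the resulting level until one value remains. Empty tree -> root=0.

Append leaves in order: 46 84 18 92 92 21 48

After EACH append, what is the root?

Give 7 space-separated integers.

Answer: 46 513 527 601 178 897 557

Derivation:
After append 46 (leaves=[46]):
  L0: [46]
  root=46
After append 84 (leaves=[46, 84]):
  L0: [46, 84]
  L1: h(46,84)=(46*31+84)%997=513 -> [513]
  root=513
After append 18 (leaves=[46, 84, 18]):
  L0: [46, 84, 18]
  L1: h(46,84)=(46*31+84)%997=513 h(18,18)=(18*31+18)%997=576 -> [513, 576]
  L2: h(513,576)=(513*31+576)%997=527 -> [527]
  root=527
After append 92 (leaves=[46, 84, 18, 92]):
  L0: [46, 84, 18, 92]
  L1: h(46,84)=(46*31+84)%997=513 h(18,92)=(18*31+92)%997=650 -> [513, 650]
  L2: h(513,650)=(513*31+650)%997=601 -> [601]
  root=601
After append 92 (leaves=[46, 84, 18, 92, 92]):
  L0: [46, 84, 18, 92, 92]
  L1: h(46,84)=(46*31+84)%997=513 h(18,92)=(18*31+92)%997=650 h(92,92)=(92*31+92)%997=950 -> [513, 650, 950]
  L2: h(513,650)=(513*31+650)%997=601 h(950,950)=(950*31+950)%997=490 -> [601, 490]
  L3: h(601,490)=(601*31+490)%997=178 -> [178]
  root=178
After append 21 (leaves=[46, 84, 18, 92, 92, 21]):
  L0: [46, 84, 18, 92, 92, 21]
  L1: h(46,84)=(46*31+84)%997=513 h(18,92)=(18*31+92)%997=650 h(92,21)=(92*31+21)%997=879 -> [513, 650, 879]
  L2: h(513,650)=(513*31+650)%997=601 h(879,879)=(879*31+879)%997=212 -> [601, 212]
  L3: h(601,212)=(601*31+212)%997=897 -> [897]
  root=897
After append 48 (leaves=[46, 84, 18, 92, 92, 21, 48]):
  L0: [46, 84, 18, 92, 92, 21, 48]
  L1: h(46,84)=(46*31+84)%997=513 h(18,92)=(18*31+92)%997=650 h(92,21)=(92*31+21)%997=879 h(48,48)=(48*31+48)%997=539 -> [513, 650, 879, 539]
  L2: h(513,650)=(513*31+650)%997=601 h(879,539)=(879*31+539)%997=869 -> [601, 869]
  L3: h(601,869)=(601*31+869)%997=557 -> [557]
  root=557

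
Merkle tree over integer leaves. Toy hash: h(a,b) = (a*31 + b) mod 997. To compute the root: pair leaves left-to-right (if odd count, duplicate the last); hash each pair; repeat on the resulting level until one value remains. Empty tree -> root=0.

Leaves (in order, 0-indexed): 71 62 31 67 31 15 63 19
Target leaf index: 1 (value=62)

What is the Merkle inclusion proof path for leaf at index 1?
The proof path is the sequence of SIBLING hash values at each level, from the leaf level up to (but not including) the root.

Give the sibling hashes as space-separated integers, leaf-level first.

Answer: 71 31 324

Derivation:
L0 (leaves): [71, 62, 31, 67, 31, 15, 63, 19], target index=1
L1: h(71,62)=(71*31+62)%997=269 [pair 0] h(31,67)=(31*31+67)%997=31 [pair 1] h(31,15)=(31*31+15)%997=976 [pair 2] h(63,19)=(63*31+19)%997=975 [pair 3] -> [269, 31, 976, 975]
  Sibling for proof at L0: 71
L2: h(269,31)=(269*31+31)%997=394 [pair 0] h(976,975)=(976*31+975)%997=324 [pair 1] -> [394, 324]
  Sibling for proof at L1: 31
L3: h(394,324)=(394*31+324)%997=574 [pair 0] -> [574]
  Sibling for proof at L2: 324
Root: 574
Proof path (sibling hashes from leaf to root): [71, 31, 324]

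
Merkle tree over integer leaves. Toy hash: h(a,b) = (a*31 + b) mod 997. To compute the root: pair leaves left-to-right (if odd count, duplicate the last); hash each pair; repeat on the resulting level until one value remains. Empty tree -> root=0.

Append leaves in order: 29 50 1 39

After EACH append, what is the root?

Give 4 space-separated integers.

Answer: 29 949 538 576

Derivation:
After append 29 (leaves=[29]):
  L0: [29]
  root=29
After append 50 (leaves=[29, 50]):
  L0: [29, 50]
  L1: h(29,50)=(29*31+50)%997=949 -> [949]
  root=949
After append 1 (leaves=[29, 50, 1]):
  L0: [29, 50, 1]
  L1: h(29,50)=(29*31+50)%997=949 h(1,1)=(1*31+1)%997=32 -> [949, 32]
  L2: h(949,32)=(949*31+32)%997=538 -> [538]
  root=538
After append 39 (leaves=[29, 50, 1, 39]):
  L0: [29, 50, 1, 39]
  L1: h(29,50)=(29*31+50)%997=949 h(1,39)=(1*31+39)%997=70 -> [949, 70]
  L2: h(949,70)=(949*31+70)%997=576 -> [576]
  root=576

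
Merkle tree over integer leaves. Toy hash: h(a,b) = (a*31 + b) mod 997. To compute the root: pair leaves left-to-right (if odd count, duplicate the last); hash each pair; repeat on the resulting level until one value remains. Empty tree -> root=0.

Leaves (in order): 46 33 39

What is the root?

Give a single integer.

Answer: 615

Derivation:
L0: [46, 33, 39]
L1: h(46,33)=(46*31+33)%997=462 h(39,39)=(39*31+39)%997=251 -> [462, 251]
L2: h(462,251)=(462*31+251)%997=615 -> [615]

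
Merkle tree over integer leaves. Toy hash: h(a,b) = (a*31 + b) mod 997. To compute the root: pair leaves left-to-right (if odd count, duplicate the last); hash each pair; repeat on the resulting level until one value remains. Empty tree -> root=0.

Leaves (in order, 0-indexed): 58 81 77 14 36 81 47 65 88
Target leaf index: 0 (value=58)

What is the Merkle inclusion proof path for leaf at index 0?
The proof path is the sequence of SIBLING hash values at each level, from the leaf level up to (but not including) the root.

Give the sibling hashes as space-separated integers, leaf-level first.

Answer: 81 407 743 260

Derivation:
L0 (leaves): [58, 81, 77, 14, 36, 81, 47, 65, 88], target index=0
L1: h(58,81)=(58*31+81)%997=882 [pair 0] h(77,14)=(77*31+14)%997=407 [pair 1] h(36,81)=(36*31+81)%997=200 [pair 2] h(47,65)=(47*31+65)%997=525 [pair 3] h(88,88)=(88*31+88)%997=822 [pair 4] -> [882, 407, 200, 525, 822]
  Sibling for proof at L0: 81
L2: h(882,407)=(882*31+407)%997=830 [pair 0] h(200,525)=(200*31+525)%997=743 [pair 1] h(822,822)=(822*31+822)%997=382 [pair 2] -> [830, 743, 382]
  Sibling for proof at L1: 407
L3: h(830,743)=(830*31+743)%997=551 [pair 0] h(382,382)=(382*31+382)%997=260 [pair 1] -> [551, 260]
  Sibling for proof at L2: 743
L4: h(551,260)=(551*31+260)%997=392 [pair 0] -> [392]
  Sibling for proof at L3: 260
Root: 392
Proof path (sibling hashes from leaf to root): [81, 407, 743, 260]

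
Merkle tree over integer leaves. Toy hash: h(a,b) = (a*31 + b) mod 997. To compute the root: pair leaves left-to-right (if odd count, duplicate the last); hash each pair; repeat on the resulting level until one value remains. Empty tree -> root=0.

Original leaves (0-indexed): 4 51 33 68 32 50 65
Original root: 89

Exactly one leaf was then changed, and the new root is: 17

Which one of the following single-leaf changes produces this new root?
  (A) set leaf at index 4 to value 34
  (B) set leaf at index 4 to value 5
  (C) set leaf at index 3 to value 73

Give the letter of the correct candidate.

Original leaves: [4, 51, 33, 68, 32, 50, 65]
Target new root: 17
Try each candidate change and compute the resulting root:
Candidate A: set leaf[4] = 34 -> leaves = [4, 51, 33, 68, 34, 50, 65]
  L0: [4, 51, 33, 68, 34, 50, 65]
  L1: h(4,51)=(4*31+51)%997=175 h(33,68)=(33*31+68)%997=94 h(34,50)=(34*31+50)%997=107 h(65,65)=(65*31+65)%997=86 -> [175, 94, 107, 86]
  L2: h(175,94)=(175*31+94)%997=534 h(107,86)=(107*31+86)%997=412 -> [534, 412]
  L3: h(534,412)=(534*31+412)%997=17 -> [17]
  root = 17 == target 17  ** MATCH **
Candidate B: set leaf[4] = 5 -> leaves = [4, 51, 33, 68, 5, 50, 65]
  L0: [4, 51, 33, 68, 5, 50, 65]
  L1: h(4,51)=(4*31+51)%997=175 h(33,68)=(33*31+68)%997=94 h(5,50)=(5*31+50)%997=205 h(65,65)=(65*31+65)%997=86 -> [175, 94, 205, 86]
  L2: h(175,94)=(175*31+94)%997=534 h(205,86)=(205*31+86)%997=459 -> [534, 459]
  L3: h(534,459)=(534*31+459)%997=64 -> [64]
  root = 64 != target 17
Candidate C: set leaf[3] = 73 -> leaves = [4, 51, 33, 73, 32, 50, 65]
  L0: [4, 51, 33, 73, 32, 50, 65]
  L1: h(4,51)=(4*31+51)%997=175 h(33,73)=(33*31+73)%997=99 h(32,50)=(32*31+50)%997=45 h(65,65)=(65*31+65)%997=86 -> [175, 99, 45, 86]
  L2: h(175,99)=(175*31+99)%997=539 h(45,86)=(45*31+86)%997=484 -> [539, 484]
  L3: h(539,484)=(539*31+484)%997=244 -> [244]
  root = 244 != target 17
Candidate A produces the target root.

Answer: A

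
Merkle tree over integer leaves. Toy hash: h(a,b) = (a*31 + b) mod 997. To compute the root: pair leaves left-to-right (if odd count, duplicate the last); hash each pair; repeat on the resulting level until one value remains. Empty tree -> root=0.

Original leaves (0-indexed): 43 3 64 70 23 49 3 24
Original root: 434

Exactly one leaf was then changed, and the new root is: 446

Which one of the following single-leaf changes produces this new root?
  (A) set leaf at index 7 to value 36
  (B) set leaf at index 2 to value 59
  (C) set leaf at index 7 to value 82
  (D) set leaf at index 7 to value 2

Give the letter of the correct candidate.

Original leaves: [43, 3, 64, 70, 23, 49, 3, 24]
Target new root: 446
Try each candidate change and compute the resulting root:
Candidate A: set leaf[7] = 36 -> leaves = [43, 3, 64, 70, 23, 49, 3, 36]
  L0: [43, 3, 64, 70, 23, 49, 3, 36]
  L1: h(43,3)=(43*31+3)%997=339 h(64,70)=(64*31+70)%997=60 h(23,49)=(23*31+49)%997=762 h(3,36)=(3*31+36)%997=129 -> [339, 60, 762, 129]
  L2: h(339,60)=(339*31+60)%997=599 h(762,129)=(762*31+129)%997=820 -> [599, 820]
  L3: h(599,820)=(599*31+820)%997=446 -> [446]
  root = 446 == target 446  ** MATCH **
Candidate B: set leaf[2] = 59 -> leaves = [43, 3, 59, 70, 23, 49, 3, 24]
  L0: [43, 3, 59, 70, 23, 49, 3, 24]
  L1: h(43,3)=(43*31+3)%997=339 h(59,70)=(59*31+70)%997=902 h(23,49)=(23*31+49)%997=762 h(3,24)=(3*31+24)%997=117 -> [339, 902, 762, 117]
  L2: h(339,902)=(339*31+902)%997=444 h(762,117)=(762*31+117)%997=808 -> [444, 808]
  L3: h(444,808)=(444*31+808)%997=614 -> [614]
  root = 614 != target 446
Candidate C: set leaf[7] = 82 -> leaves = [43, 3, 64, 70, 23, 49, 3, 82]
  L0: [43, 3, 64, 70, 23, 49, 3, 82]
  L1: h(43,3)=(43*31+3)%997=339 h(64,70)=(64*31+70)%997=60 h(23,49)=(23*31+49)%997=762 h(3,82)=(3*31+82)%997=175 -> [339, 60, 762, 175]
  L2: h(339,60)=(339*31+60)%997=599 h(762,175)=(762*31+175)%997=866 -> [599, 866]
  L3: h(599,866)=(599*31+866)%997=492 -> [492]
  root = 492 != target 446
Candidate D: set leaf[7] = 2 -> leaves = [43, 3, 64, 70, 23, 49, 3, 2]
  L0: [43, 3, 64, 70, 23, 49, 3, 2]
  L1: h(43,3)=(43*31+3)%997=339 h(64,70)=(64*31+70)%997=60 h(23,49)=(23*31+49)%997=762 h(3,2)=(3*31+2)%997=95 -> [339, 60, 762, 95]
  L2: h(339,60)=(339*31+60)%997=599 h(762,95)=(762*31+95)%997=786 -> [599, 786]
  L3: h(599,786)=(599*31+786)%997=412 -> [412]
  root = 412 != target 446
Candidate A produces the target root.

Answer: A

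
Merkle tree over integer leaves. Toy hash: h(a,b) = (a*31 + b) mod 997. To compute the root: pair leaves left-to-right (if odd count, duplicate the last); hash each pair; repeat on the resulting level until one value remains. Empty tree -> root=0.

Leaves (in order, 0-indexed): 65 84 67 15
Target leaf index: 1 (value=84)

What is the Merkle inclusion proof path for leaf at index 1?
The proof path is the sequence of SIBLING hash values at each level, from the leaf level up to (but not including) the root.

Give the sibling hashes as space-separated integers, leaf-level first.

L0 (leaves): [65, 84, 67, 15], target index=1
L1: h(65,84)=(65*31+84)%997=105 [pair 0] h(67,15)=(67*31+15)%997=98 [pair 1] -> [105, 98]
  Sibling for proof at L0: 65
L2: h(105,98)=(105*31+98)%997=362 [pair 0] -> [362]
  Sibling for proof at L1: 98
Root: 362
Proof path (sibling hashes from leaf to root): [65, 98]

Answer: 65 98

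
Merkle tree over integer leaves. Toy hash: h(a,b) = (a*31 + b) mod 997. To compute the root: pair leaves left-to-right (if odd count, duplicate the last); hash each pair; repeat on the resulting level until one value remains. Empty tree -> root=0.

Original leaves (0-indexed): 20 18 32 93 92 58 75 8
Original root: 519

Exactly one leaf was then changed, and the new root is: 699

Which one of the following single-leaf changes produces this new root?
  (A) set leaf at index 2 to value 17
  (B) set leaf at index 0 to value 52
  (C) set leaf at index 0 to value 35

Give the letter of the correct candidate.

Answer: B

Derivation:
Original leaves: [20, 18, 32, 93, 92, 58, 75, 8]
Target new root: 699
Try each candidate change and compute the resulting root:
Candidate A: set leaf[2] = 17 -> leaves = [20, 18, 17, 93, 92, 58, 75, 8]
  L0: [20, 18, 17, 93, 92, 58, 75, 8]
  L1: h(20,18)=(20*31+18)%997=638 h(17,93)=(17*31+93)%997=620 h(92,58)=(92*31+58)%997=916 h(75,8)=(75*31+8)%997=339 -> [638, 620, 916, 339]
  L2: h(638,620)=(638*31+620)%997=458 h(916,339)=(916*31+339)%997=819 -> [458, 819]
  L3: h(458,819)=(458*31+819)%997=62 -> [62]
  root = 62 != target 699
Candidate B: set leaf[0] = 52 -> leaves = [52, 18, 32, 93, 92, 58, 75, 8]
  L0: [52, 18, 32, 93, 92, 58, 75, 8]
  L1: h(52,18)=(52*31+18)%997=633 h(32,93)=(32*31+93)%997=88 h(92,58)=(92*31+58)%997=916 h(75,8)=(75*31+8)%997=339 -> [633, 88, 916, 339]
  L2: h(633,88)=(633*31+88)%997=768 h(916,339)=(916*31+339)%997=819 -> [768, 819]
  L3: h(768,819)=(768*31+819)%997=699 -> [699]
  root = 699 == target 699  ** MATCH **
Candidate C: set leaf[0] = 35 -> leaves = [35, 18, 32, 93, 92, 58, 75, 8]
  L0: [35, 18, 32, 93, 92, 58, 75, 8]
  L1: h(35,18)=(35*31+18)%997=106 h(32,93)=(32*31+93)%997=88 h(92,58)=(92*31+58)%997=916 h(75,8)=(75*31+8)%997=339 -> [106, 88, 916, 339]
  L2: h(106,88)=(106*31+88)%997=383 h(916,339)=(916*31+339)%997=819 -> [383, 819]
  L3: h(383,819)=(383*31+819)%997=728 -> [728]
  root = 728 != target 699
Candidate B produces the target root.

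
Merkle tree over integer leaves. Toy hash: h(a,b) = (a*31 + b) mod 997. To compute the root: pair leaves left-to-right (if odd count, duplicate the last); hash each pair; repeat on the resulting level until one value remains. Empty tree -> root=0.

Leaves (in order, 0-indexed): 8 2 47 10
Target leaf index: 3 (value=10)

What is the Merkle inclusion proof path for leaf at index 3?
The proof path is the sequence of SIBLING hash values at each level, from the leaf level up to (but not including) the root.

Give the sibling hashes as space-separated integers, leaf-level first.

L0 (leaves): [8, 2, 47, 10], target index=3
L1: h(8,2)=(8*31+2)%997=250 [pair 0] h(47,10)=(47*31+10)%997=470 [pair 1] -> [250, 470]
  Sibling for proof at L0: 47
L2: h(250,470)=(250*31+470)%997=244 [pair 0] -> [244]
  Sibling for proof at L1: 250
Root: 244
Proof path (sibling hashes from leaf to root): [47, 250]

Answer: 47 250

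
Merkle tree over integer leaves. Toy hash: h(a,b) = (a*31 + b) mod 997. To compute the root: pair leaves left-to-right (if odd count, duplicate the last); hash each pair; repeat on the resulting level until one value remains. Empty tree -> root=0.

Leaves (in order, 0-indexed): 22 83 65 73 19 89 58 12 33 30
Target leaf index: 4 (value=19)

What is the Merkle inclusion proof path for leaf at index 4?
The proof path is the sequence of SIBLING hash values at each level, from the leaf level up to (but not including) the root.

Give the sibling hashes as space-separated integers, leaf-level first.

Answer: 89 813 878 515

Derivation:
L0 (leaves): [22, 83, 65, 73, 19, 89, 58, 12, 33, 30], target index=4
L1: h(22,83)=(22*31+83)%997=765 [pair 0] h(65,73)=(65*31+73)%997=94 [pair 1] h(19,89)=(19*31+89)%997=678 [pair 2] h(58,12)=(58*31+12)%997=813 [pair 3] h(33,30)=(33*31+30)%997=56 [pair 4] -> [765, 94, 678, 813, 56]
  Sibling for proof at L0: 89
L2: h(765,94)=(765*31+94)%997=878 [pair 0] h(678,813)=(678*31+813)%997=894 [pair 1] h(56,56)=(56*31+56)%997=795 [pair 2] -> [878, 894, 795]
  Sibling for proof at L1: 813
L3: h(878,894)=(878*31+894)%997=196 [pair 0] h(795,795)=(795*31+795)%997=515 [pair 1] -> [196, 515]
  Sibling for proof at L2: 878
L4: h(196,515)=(196*31+515)%997=609 [pair 0] -> [609]
  Sibling for proof at L3: 515
Root: 609
Proof path (sibling hashes from leaf to root): [89, 813, 878, 515]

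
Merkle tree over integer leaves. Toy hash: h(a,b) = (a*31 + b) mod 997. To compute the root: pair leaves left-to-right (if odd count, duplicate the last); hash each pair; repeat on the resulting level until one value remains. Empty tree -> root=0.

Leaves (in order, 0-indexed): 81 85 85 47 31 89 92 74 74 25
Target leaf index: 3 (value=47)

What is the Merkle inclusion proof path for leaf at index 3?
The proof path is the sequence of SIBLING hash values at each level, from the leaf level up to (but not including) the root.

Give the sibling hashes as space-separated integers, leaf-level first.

Answer: 85 602 581 799

Derivation:
L0 (leaves): [81, 85, 85, 47, 31, 89, 92, 74, 74, 25], target index=3
L1: h(81,85)=(81*31+85)%997=602 [pair 0] h(85,47)=(85*31+47)%997=688 [pair 1] h(31,89)=(31*31+89)%997=53 [pair 2] h(92,74)=(92*31+74)%997=932 [pair 3] h(74,25)=(74*31+25)%997=325 [pair 4] -> [602, 688, 53, 932, 325]
  Sibling for proof at L0: 85
L2: h(602,688)=(602*31+688)%997=407 [pair 0] h(53,932)=(53*31+932)%997=581 [pair 1] h(325,325)=(325*31+325)%997=430 [pair 2] -> [407, 581, 430]
  Sibling for proof at L1: 602
L3: h(407,581)=(407*31+581)%997=237 [pair 0] h(430,430)=(430*31+430)%997=799 [pair 1] -> [237, 799]
  Sibling for proof at L2: 581
L4: h(237,799)=(237*31+799)%997=170 [pair 0] -> [170]
  Sibling for proof at L3: 799
Root: 170
Proof path (sibling hashes from leaf to root): [85, 602, 581, 799]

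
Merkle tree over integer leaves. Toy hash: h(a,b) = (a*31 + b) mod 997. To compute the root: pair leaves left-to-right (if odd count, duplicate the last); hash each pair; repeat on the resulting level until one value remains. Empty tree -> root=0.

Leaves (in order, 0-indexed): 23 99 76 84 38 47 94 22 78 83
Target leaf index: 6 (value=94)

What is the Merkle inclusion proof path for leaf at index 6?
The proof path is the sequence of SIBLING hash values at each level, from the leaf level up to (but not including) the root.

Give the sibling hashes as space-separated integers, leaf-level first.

Answer: 22 228 693 728

Derivation:
L0 (leaves): [23, 99, 76, 84, 38, 47, 94, 22, 78, 83], target index=6
L1: h(23,99)=(23*31+99)%997=812 [pair 0] h(76,84)=(76*31+84)%997=446 [pair 1] h(38,47)=(38*31+47)%997=228 [pair 2] h(94,22)=(94*31+22)%997=942 [pair 3] h(78,83)=(78*31+83)%997=507 [pair 4] -> [812, 446, 228, 942, 507]
  Sibling for proof at L0: 22
L2: h(812,446)=(812*31+446)%997=693 [pair 0] h(228,942)=(228*31+942)%997=34 [pair 1] h(507,507)=(507*31+507)%997=272 [pair 2] -> [693, 34, 272]
  Sibling for proof at L1: 228
L3: h(693,34)=(693*31+34)%997=580 [pair 0] h(272,272)=(272*31+272)%997=728 [pair 1] -> [580, 728]
  Sibling for proof at L2: 693
L4: h(580,728)=(580*31+728)%997=762 [pair 0] -> [762]
  Sibling for proof at L3: 728
Root: 762
Proof path (sibling hashes from leaf to root): [22, 228, 693, 728]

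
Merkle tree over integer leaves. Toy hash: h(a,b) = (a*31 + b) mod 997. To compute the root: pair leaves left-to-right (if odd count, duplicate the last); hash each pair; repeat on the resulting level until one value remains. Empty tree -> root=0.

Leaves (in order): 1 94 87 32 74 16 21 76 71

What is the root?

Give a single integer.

L0: [1, 94, 87, 32, 74, 16, 21, 76, 71]
L1: h(1,94)=(1*31+94)%997=125 h(87,32)=(87*31+32)%997=735 h(74,16)=(74*31+16)%997=316 h(21,76)=(21*31+76)%997=727 h(71,71)=(71*31+71)%997=278 -> [125, 735, 316, 727, 278]
L2: h(125,735)=(125*31+735)%997=622 h(316,727)=(316*31+727)%997=553 h(278,278)=(278*31+278)%997=920 -> [622, 553, 920]
L3: h(622,553)=(622*31+553)%997=892 h(920,920)=(920*31+920)%997=527 -> [892, 527]
L4: h(892,527)=(892*31+527)%997=263 -> [263]

Answer: 263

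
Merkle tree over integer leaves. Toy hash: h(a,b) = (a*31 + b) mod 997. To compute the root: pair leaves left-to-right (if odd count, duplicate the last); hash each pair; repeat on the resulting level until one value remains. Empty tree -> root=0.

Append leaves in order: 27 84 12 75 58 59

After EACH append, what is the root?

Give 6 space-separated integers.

After append 27 (leaves=[27]):
  L0: [27]
  root=27
After append 84 (leaves=[27, 84]):
  L0: [27, 84]
  L1: h(27,84)=(27*31+84)%997=921 -> [921]
  root=921
After append 12 (leaves=[27, 84, 12]):
  L0: [27, 84, 12]
  L1: h(27,84)=(27*31+84)%997=921 h(12,12)=(12*31+12)%997=384 -> [921, 384]
  L2: h(921,384)=(921*31+384)%997=22 -> [22]
  root=22
After append 75 (leaves=[27, 84, 12, 75]):
  L0: [27, 84, 12, 75]
  L1: h(27,84)=(27*31+84)%997=921 h(12,75)=(12*31+75)%997=447 -> [921, 447]
  L2: h(921,447)=(921*31+447)%997=85 -> [85]
  root=85
After append 58 (leaves=[27, 84, 12, 75, 58]):
  L0: [27, 84, 12, 75, 58]
  L1: h(27,84)=(27*31+84)%997=921 h(12,75)=(12*31+75)%997=447 h(58,58)=(58*31+58)%997=859 -> [921, 447, 859]
  L2: h(921,447)=(921*31+447)%997=85 h(859,859)=(859*31+859)%997=569 -> [85, 569]
  L3: h(85,569)=(85*31+569)%997=213 -> [213]
  root=213
After append 59 (leaves=[27, 84, 12, 75, 58, 59]):
  L0: [27, 84, 12, 75, 58, 59]
  L1: h(27,84)=(27*31+84)%997=921 h(12,75)=(12*31+75)%997=447 h(58,59)=(58*31+59)%997=860 -> [921, 447, 860]
  L2: h(921,447)=(921*31+447)%997=85 h(860,860)=(860*31+860)%997=601 -> [85, 601]
  L3: h(85,601)=(85*31+601)%997=245 -> [245]
  root=245

Answer: 27 921 22 85 213 245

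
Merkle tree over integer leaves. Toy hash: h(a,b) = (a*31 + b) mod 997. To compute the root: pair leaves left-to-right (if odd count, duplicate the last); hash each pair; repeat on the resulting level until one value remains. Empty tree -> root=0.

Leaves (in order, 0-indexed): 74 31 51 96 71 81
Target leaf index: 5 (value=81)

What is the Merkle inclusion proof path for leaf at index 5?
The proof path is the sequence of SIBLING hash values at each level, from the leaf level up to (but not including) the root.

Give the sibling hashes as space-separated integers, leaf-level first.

L0 (leaves): [74, 31, 51, 96, 71, 81], target index=5
L1: h(74,31)=(74*31+31)%997=331 [pair 0] h(51,96)=(51*31+96)%997=680 [pair 1] h(71,81)=(71*31+81)%997=288 [pair 2] -> [331, 680, 288]
  Sibling for proof at L0: 71
L2: h(331,680)=(331*31+680)%997=971 [pair 0] h(288,288)=(288*31+288)%997=243 [pair 1] -> [971, 243]
  Sibling for proof at L1: 288
L3: h(971,243)=(971*31+243)%997=434 [pair 0] -> [434]
  Sibling for proof at L2: 971
Root: 434
Proof path (sibling hashes from leaf to root): [71, 288, 971]

Answer: 71 288 971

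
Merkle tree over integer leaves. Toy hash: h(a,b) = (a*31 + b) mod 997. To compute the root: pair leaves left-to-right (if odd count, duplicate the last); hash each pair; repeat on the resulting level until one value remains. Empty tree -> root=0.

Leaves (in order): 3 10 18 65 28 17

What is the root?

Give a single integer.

Answer: 57

Derivation:
L0: [3, 10, 18, 65, 28, 17]
L1: h(3,10)=(3*31+10)%997=103 h(18,65)=(18*31+65)%997=623 h(28,17)=(28*31+17)%997=885 -> [103, 623, 885]
L2: h(103,623)=(103*31+623)%997=825 h(885,885)=(885*31+885)%997=404 -> [825, 404]
L3: h(825,404)=(825*31+404)%997=57 -> [57]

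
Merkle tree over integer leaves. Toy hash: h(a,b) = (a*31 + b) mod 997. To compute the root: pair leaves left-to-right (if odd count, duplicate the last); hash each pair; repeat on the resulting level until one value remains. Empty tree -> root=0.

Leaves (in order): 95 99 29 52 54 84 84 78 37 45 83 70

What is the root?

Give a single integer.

L0: [95, 99, 29, 52, 54, 84, 84, 78, 37, 45, 83, 70]
L1: h(95,99)=(95*31+99)%997=53 h(29,52)=(29*31+52)%997=951 h(54,84)=(54*31+84)%997=761 h(84,78)=(84*31+78)%997=688 h(37,45)=(37*31+45)%997=195 h(83,70)=(83*31+70)%997=649 -> [53, 951, 761, 688, 195, 649]
L2: h(53,951)=(53*31+951)%997=600 h(761,688)=(761*31+688)%997=351 h(195,649)=(195*31+649)%997=712 -> [600, 351, 712]
L3: h(600,351)=(600*31+351)%997=8 h(712,712)=(712*31+712)%997=850 -> [8, 850]
L4: h(8,850)=(8*31+850)%997=101 -> [101]

Answer: 101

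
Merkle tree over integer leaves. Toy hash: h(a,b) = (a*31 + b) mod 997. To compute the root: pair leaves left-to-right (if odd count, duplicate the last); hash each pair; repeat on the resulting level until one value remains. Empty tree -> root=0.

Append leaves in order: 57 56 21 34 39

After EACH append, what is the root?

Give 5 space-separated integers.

After append 57 (leaves=[57]):
  L0: [57]
  root=57
After append 56 (leaves=[57, 56]):
  L0: [57, 56]
  L1: h(57,56)=(57*31+56)%997=826 -> [826]
  root=826
After append 21 (leaves=[57, 56, 21]):
  L0: [57, 56, 21]
  L1: h(57,56)=(57*31+56)%997=826 h(21,21)=(21*31+21)%997=672 -> [826, 672]
  L2: h(826,672)=(826*31+672)%997=356 -> [356]
  root=356
After append 34 (leaves=[57, 56, 21, 34]):
  L0: [57, 56, 21, 34]
  L1: h(57,56)=(57*31+56)%997=826 h(21,34)=(21*31+34)%997=685 -> [826, 685]
  L2: h(826,685)=(826*31+685)%997=369 -> [369]
  root=369
After append 39 (leaves=[57, 56, 21, 34, 39]):
  L0: [57, 56, 21, 34, 39]
  L1: h(57,56)=(57*31+56)%997=826 h(21,34)=(21*31+34)%997=685 h(39,39)=(39*31+39)%997=251 -> [826, 685, 251]
  L2: h(826,685)=(826*31+685)%997=369 h(251,251)=(251*31+251)%997=56 -> [369, 56]
  L3: h(369,56)=(369*31+56)%997=528 -> [528]
  root=528

Answer: 57 826 356 369 528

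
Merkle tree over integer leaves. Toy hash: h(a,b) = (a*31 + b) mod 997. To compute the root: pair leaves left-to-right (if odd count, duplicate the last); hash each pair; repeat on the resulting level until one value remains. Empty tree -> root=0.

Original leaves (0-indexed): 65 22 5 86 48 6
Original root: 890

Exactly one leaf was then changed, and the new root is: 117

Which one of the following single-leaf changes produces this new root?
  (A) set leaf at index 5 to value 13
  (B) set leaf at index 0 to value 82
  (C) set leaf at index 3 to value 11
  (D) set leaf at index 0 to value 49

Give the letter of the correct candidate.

Answer: A

Derivation:
Original leaves: [65, 22, 5, 86, 48, 6]
Target new root: 117
Try each candidate change and compute the resulting root:
Candidate A: set leaf[5] = 13 -> leaves = [65, 22, 5, 86, 48, 13]
  L0: [65, 22, 5, 86, 48, 13]
  L1: h(65,22)=(65*31+22)%997=43 h(5,86)=(5*31+86)%997=241 h(48,13)=(48*31+13)%997=504 -> [43, 241, 504]
  L2: h(43,241)=(43*31+241)%997=577 h(504,504)=(504*31+504)%997=176 -> [577, 176]
  L3: h(577,176)=(577*31+176)%997=117 -> [117]
  root = 117 == target 117  ** MATCH **
Candidate B: set leaf[0] = 82 -> leaves = [82, 22, 5, 86, 48, 6]
  L0: [82, 22, 5, 86, 48, 6]
  L1: h(82,22)=(82*31+22)%997=570 h(5,86)=(5*31+86)%997=241 h(48,6)=(48*31+6)%997=497 -> [570, 241, 497]
  L2: h(570,241)=(570*31+241)%997=962 h(497,497)=(497*31+497)%997=949 -> [962, 949]
  L3: h(962,949)=(962*31+949)%997=861 -> [861]
  root = 861 != target 117
Candidate C: set leaf[3] = 11 -> leaves = [65, 22, 5, 11, 48, 6]
  L0: [65, 22, 5, 11, 48, 6]
  L1: h(65,22)=(65*31+22)%997=43 h(5,11)=(5*31+11)%997=166 h(48,6)=(48*31+6)%997=497 -> [43, 166, 497]
  L2: h(43,166)=(43*31+166)%997=502 h(497,497)=(497*31+497)%997=949 -> [502, 949]
  L3: h(502,949)=(502*31+949)%997=559 -> [559]
  root = 559 != target 117
Candidate D: set leaf[0] = 49 -> leaves = [49, 22, 5, 86, 48, 6]
  L0: [49, 22, 5, 86, 48, 6]
  L1: h(49,22)=(49*31+22)%997=544 h(5,86)=(5*31+86)%997=241 h(48,6)=(48*31+6)%997=497 -> [544, 241, 497]
  L2: h(544,241)=(544*31+241)%997=156 h(497,497)=(497*31+497)%997=949 -> [156, 949]
  L3: h(156,949)=(156*31+949)%997=800 -> [800]
  root = 800 != target 117
Candidate A produces the target root.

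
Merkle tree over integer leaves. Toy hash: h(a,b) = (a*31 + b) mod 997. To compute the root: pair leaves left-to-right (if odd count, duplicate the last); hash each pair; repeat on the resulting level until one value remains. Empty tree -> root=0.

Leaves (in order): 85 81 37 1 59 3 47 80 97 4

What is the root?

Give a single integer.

L0: [85, 81, 37, 1, 59, 3, 47, 80, 97, 4]
L1: h(85,81)=(85*31+81)%997=722 h(37,1)=(37*31+1)%997=151 h(59,3)=(59*31+3)%997=835 h(47,80)=(47*31+80)%997=540 h(97,4)=(97*31+4)%997=20 -> [722, 151, 835, 540, 20]
L2: h(722,151)=(722*31+151)%997=599 h(835,540)=(835*31+540)%997=503 h(20,20)=(20*31+20)%997=640 -> [599, 503, 640]
L3: h(599,503)=(599*31+503)%997=129 h(640,640)=(640*31+640)%997=540 -> [129, 540]
L4: h(129,540)=(129*31+540)%997=551 -> [551]

Answer: 551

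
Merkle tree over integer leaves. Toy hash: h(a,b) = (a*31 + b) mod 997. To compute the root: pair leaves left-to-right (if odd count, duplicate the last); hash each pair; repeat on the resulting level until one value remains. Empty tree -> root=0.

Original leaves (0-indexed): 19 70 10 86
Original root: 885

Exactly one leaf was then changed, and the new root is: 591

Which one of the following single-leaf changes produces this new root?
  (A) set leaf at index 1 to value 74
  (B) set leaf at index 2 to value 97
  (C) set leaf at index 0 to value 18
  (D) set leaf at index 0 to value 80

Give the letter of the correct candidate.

Original leaves: [19, 70, 10, 86]
Target new root: 591
Try each candidate change and compute the resulting root:
Candidate A: set leaf[1] = 74 -> leaves = [19, 74, 10, 86]
  L0: [19, 74, 10, 86]
  L1: h(19,74)=(19*31+74)%997=663 h(10,86)=(10*31+86)%997=396 -> [663, 396]
  L2: h(663,396)=(663*31+396)%997=12 -> [12]
  root = 12 != target 591
Candidate B: set leaf[2] = 97 -> leaves = [19, 70, 97, 86]
  L0: [19, 70, 97, 86]
  L1: h(19,70)=(19*31+70)%997=659 h(97,86)=(97*31+86)%997=102 -> [659, 102]
  L2: h(659,102)=(659*31+102)%997=591 -> [591]
  root = 591 == target 591  ** MATCH **
Candidate C: set leaf[0] = 18 -> leaves = [18, 70, 10, 86]
  L0: [18, 70, 10, 86]
  L1: h(18,70)=(18*31+70)%997=628 h(10,86)=(10*31+86)%997=396 -> [628, 396]
  L2: h(628,396)=(628*31+396)%997=921 -> [921]
  root = 921 != target 591
Candidate D: set leaf[0] = 80 -> leaves = [80, 70, 10, 86]
  L0: [80, 70, 10, 86]
  L1: h(80,70)=(80*31+70)%997=556 h(10,86)=(10*31+86)%997=396 -> [556, 396]
  L2: h(556,396)=(556*31+396)%997=683 -> [683]
  root = 683 != target 591
Candidate B produces the target root.

Answer: B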